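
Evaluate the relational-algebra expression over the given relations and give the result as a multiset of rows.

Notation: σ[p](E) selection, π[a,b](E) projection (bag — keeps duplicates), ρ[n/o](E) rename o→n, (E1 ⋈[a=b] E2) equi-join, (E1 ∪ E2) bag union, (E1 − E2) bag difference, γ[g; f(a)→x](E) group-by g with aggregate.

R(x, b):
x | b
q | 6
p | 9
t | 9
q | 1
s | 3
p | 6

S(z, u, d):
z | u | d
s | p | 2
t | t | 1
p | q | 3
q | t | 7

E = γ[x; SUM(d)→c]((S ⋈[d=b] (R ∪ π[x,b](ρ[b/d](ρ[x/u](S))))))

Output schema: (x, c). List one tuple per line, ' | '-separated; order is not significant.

Stepwise |·|:
  S → 4
  R → 6
  S → 4
  ρ[x/u](S) → 4
  ρ[b/d](ρ[x/u](S)) → 4
  π[x,b](ρ[b/d](ρ[x/u](S))) → 4
  (R ∪ π[x,b](ρ[b/d](ρ[x/u](S)))) → 10
  (S ⋈[d=b] (R ∪ π[x,b](ρ[b/d](ρ[x/u](S))))) → 6
  γ[x; SUM(d)→c]((S ⋈[d=b] (R ∪ π[x,b](ρ[b/d](ρ[x/u](S)))))) → 4

== RESULT ==
x | c
p | 2
q | 4
s | 3
t | 8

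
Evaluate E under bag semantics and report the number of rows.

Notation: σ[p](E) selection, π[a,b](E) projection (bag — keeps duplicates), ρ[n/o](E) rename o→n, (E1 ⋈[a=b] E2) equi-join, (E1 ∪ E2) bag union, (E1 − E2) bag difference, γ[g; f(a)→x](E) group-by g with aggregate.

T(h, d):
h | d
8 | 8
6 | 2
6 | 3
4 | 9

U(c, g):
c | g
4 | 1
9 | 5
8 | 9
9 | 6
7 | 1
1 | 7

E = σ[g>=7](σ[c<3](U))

Row counts bottom-up:
  U → 6
  σ[c<3](U) → 1
  σ[g>=7](σ[c<3](U)) → 1

|E| = 1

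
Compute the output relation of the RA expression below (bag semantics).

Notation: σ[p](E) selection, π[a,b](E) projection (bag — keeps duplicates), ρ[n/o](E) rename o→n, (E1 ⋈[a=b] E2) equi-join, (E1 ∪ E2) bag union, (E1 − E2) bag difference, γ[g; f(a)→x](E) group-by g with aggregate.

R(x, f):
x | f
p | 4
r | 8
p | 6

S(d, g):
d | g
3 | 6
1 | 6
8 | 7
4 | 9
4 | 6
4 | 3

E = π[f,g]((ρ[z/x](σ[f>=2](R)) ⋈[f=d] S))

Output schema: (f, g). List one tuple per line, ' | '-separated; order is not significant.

Row counts bottom-up:
  R → 3
  σ[f>=2](R) → 3
  ρ[z/x](σ[f>=2](R)) → 3
  S → 6
  (ρ[z/x](σ[f>=2](R)) ⋈[f=d] S) → 4
  π[f,g]((ρ[z/x](σ[f>=2](R)) ⋈[f=d] S)) → 4

== RESULT ==
f | g
4 | 3
4 | 6
4 | 9
8 | 7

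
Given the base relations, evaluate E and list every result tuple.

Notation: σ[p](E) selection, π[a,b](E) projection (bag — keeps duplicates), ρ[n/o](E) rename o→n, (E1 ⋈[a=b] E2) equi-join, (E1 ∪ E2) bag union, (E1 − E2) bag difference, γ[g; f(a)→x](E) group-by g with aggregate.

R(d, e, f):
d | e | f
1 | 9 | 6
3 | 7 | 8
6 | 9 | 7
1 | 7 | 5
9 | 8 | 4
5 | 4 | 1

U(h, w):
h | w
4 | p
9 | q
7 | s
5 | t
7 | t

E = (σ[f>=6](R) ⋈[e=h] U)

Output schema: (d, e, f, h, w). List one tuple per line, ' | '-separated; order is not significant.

Subexpression sizes:
  R → 6
  σ[f>=6](R) → 3
  U → 5
  (σ[f>=6](R) ⋈[e=h] U) → 4

== RESULT ==
d | e | f | h | w
1 | 9 | 6 | 9 | q
3 | 7 | 8 | 7 | s
3 | 7 | 8 | 7 | t
6 | 9 | 7 | 9 | q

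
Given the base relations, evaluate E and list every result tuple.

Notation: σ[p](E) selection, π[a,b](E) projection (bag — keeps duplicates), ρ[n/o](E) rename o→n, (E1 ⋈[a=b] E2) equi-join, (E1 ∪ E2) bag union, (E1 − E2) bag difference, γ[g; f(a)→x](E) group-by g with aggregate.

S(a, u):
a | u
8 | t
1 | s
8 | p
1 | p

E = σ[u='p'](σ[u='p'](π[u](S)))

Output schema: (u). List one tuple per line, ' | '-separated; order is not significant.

Row counts bottom-up:
  S → 4
  π[u](S) → 4
  σ[u='p'](π[u](S)) → 2
  σ[u='p'](σ[u='p'](π[u](S))) → 2

== RESULT ==
u
p
p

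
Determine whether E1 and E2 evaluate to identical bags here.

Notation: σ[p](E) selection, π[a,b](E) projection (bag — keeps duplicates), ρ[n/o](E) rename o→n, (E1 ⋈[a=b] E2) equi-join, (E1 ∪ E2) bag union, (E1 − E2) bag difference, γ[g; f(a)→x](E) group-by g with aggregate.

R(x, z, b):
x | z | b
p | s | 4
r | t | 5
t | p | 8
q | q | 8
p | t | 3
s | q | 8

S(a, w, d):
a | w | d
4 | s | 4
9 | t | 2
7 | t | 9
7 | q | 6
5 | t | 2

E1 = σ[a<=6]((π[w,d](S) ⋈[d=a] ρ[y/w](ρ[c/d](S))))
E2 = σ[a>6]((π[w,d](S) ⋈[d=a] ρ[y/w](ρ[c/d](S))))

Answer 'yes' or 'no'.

E1 row counts bottom-up:
  S → 5
  π[w,d](S) → 5
  S → 5
  ρ[c/d](S) → 5
  ρ[y/w](ρ[c/d](S)) → 5
  (π[w,d](S) ⋈[d=a] ρ[y/w](ρ[c/d](S))) → 2
  σ[a<=6]((π[w,d](S) ⋈[d=a] ρ[y/w](ρ[c/d](S)))) → 1
E2 row counts bottom-up:
  S → 5
  π[w,d](S) → 5
  S → 5
  ρ[c/d](S) → 5
  ρ[y/w](ρ[c/d](S)) → 5
  (π[w,d](S) ⋈[d=a] ρ[y/w](ρ[c/d](S))) → 2
  σ[a>6]((π[w,d](S) ⋈[d=a] ρ[y/w](ρ[c/d](S)))) → 1

E1 result:
w | d | a | y | c
s | 4 | 4 | s | 4
E2 result:
w | d | a | y | c
t | 9 | 9 | t | 2
Witness: ('t', 9, 9, 't', 2) appears 0× in E1 but 1× in E2.

no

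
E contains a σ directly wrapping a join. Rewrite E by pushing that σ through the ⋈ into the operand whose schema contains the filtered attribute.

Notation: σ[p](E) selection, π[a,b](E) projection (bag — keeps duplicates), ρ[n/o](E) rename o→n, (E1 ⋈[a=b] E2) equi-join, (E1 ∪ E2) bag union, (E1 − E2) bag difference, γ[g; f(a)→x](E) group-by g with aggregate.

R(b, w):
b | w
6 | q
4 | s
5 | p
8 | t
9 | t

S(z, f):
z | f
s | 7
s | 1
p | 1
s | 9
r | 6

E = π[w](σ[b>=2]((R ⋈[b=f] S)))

σ filters on b, owned by the left side.
E' = π[w]((σ[b>=2](R) ⋈[b=f] S))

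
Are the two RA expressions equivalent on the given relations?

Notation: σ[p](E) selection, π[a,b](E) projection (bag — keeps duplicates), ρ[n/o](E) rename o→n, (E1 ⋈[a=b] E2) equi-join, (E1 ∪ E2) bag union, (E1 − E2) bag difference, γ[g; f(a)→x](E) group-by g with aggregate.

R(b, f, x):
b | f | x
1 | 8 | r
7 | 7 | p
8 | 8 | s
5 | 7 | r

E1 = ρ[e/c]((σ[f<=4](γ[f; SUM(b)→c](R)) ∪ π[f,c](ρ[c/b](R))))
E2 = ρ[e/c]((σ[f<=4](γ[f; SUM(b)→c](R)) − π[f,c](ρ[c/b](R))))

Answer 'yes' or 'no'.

E1 row counts bottom-up:
  R → 4
  γ[f; SUM(b)→c](R) → 2
  σ[f<=4](γ[f; SUM(b)→c](R)) → 0
  R → 4
  ρ[c/b](R) → 4
  π[f,c](ρ[c/b](R)) → 4
  (σ[f<=4](γ[f; SUM(b)→c](R)) ∪ π[f,c](ρ[c/b](R))) → 4
  ρ[e/c]((σ[f<=4](γ[f; SUM(b)→c](R)) ∪ π[f,c](ρ[c/b](R)))) → 4
E2 row counts bottom-up:
  R → 4
  γ[f; SUM(b)→c](R) → 2
  σ[f<=4](γ[f; SUM(b)→c](R)) → 0
  R → 4
  ρ[c/b](R) → 4
  π[f,c](ρ[c/b](R)) → 4
  (σ[f<=4](γ[f; SUM(b)→c](R)) − π[f,c](ρ[c/b](R))) → 0
  ρ[e/c]((σ[f<=4](γ[f; SUM(b)→c](R)) − π[f,c](ρ[c/b](R)))) → 0

E1 result:
f | e
7 | 5
7 | 7
8 | 1
8 | 8
E2 result:
f | e
(0 rows)
Witness: (8, 8) appears 1× in E1 but 0× in E2.

no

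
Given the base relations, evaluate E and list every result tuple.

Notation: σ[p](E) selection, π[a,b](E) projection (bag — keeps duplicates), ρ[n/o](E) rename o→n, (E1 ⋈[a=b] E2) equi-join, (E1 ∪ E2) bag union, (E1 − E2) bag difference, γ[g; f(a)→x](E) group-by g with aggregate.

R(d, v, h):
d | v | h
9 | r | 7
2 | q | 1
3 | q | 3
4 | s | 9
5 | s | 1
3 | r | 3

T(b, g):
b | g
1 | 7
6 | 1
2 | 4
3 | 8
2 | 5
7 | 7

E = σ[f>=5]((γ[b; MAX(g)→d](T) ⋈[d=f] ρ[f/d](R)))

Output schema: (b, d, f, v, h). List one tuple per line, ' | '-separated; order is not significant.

Per-node cardinality:
  T → 6
  γ[b; MAX(g)→d](T) → 5
  R → 6
  ρ[f/d](R) → 6
  (γ[b; MAX(g)→d](T) ⋈[d=f] ρ[f/d](R)) → 1
  σ[f>=5]((γ[b; MAX(g)→d](T) ⋈[d=f] ρ[f/d](R))) → 1

== RESULT ==
b | d | f | v | h
2 | 5 | 5 | s | 1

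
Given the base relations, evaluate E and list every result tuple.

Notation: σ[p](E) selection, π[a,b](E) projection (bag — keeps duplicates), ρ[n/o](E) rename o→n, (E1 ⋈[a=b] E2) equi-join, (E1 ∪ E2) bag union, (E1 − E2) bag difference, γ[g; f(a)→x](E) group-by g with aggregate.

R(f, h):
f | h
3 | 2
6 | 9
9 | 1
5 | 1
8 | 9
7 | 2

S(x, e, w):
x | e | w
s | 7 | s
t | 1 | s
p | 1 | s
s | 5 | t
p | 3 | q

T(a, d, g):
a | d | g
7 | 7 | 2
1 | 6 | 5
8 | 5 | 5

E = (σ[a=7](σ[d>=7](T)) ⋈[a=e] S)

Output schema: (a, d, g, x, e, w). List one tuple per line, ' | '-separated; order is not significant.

Per-node cardinality:
  T → 3
  σ[d>=7](T) → 1
  σ[a=7](σ[d>=7](T)) → 1
  S → 5
  (σ[a=7](σ[d>=7](T)) ⋈[a=e] S) → 1

== RESULT ==
a | d | g | x | e | w
7 | 7 | 2 | s | 7 | s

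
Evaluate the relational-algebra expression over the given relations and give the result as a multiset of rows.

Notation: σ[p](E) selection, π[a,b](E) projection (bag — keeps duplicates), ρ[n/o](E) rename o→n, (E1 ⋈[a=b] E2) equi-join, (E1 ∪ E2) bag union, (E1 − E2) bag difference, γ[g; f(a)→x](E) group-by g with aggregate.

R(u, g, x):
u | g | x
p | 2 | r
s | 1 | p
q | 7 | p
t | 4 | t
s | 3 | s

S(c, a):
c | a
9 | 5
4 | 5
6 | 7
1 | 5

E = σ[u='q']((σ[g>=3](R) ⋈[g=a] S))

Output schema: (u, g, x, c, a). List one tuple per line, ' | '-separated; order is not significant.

Stepwise |·|:
  R → 5
  σ[g>=3](R) → 3
  S → 4
  (σ[g>=3](R) ⋈[g=a] S) → 1
  σ[u='q']((σ[g>=3](R) ⋈[g=a] S)) → 1

== RESULT ==
u | g | x | c | a
q | 7 | p | 6 | 7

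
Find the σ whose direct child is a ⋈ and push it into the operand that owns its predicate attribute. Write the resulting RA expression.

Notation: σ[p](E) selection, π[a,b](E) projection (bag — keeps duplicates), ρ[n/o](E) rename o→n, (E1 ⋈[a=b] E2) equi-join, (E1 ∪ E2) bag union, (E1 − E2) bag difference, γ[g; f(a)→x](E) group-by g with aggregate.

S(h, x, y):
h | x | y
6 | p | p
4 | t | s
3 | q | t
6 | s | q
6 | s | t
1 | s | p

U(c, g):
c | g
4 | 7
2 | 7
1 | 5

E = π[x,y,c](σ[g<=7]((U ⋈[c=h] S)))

σ filters on g, owned by the left side.
E' = π[x,y,c]((σ[g<=7](U) ⋈[c=h] S))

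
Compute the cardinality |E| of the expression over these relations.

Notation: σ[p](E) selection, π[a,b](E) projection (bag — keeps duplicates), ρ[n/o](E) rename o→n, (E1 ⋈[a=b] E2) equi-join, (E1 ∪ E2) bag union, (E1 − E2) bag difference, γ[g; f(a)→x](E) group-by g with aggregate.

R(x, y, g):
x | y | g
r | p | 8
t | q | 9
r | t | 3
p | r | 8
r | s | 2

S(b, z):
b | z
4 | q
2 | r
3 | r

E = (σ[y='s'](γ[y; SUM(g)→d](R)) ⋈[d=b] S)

Subexpression sizes:
  R → 5
  γ[y; SUM(g)→d](R) → 5
  σ[y='s'](γ[y; SUM(g)→d](R)) → 1
  S → 3
  (σ[y='s'](γ[y; SUM(g)→d](R)) ⋈[d=b] S) → 1

|E| = 1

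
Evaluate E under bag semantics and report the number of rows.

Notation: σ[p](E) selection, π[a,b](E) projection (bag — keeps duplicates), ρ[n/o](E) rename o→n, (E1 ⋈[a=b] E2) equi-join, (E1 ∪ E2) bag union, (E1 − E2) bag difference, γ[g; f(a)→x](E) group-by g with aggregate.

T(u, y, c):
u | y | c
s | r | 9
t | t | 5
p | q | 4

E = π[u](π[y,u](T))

Stepwise |·|:
  T → 3
  π[y,u](T) → 3
  π[u](π[y,u](T)) → 3

|E| = 3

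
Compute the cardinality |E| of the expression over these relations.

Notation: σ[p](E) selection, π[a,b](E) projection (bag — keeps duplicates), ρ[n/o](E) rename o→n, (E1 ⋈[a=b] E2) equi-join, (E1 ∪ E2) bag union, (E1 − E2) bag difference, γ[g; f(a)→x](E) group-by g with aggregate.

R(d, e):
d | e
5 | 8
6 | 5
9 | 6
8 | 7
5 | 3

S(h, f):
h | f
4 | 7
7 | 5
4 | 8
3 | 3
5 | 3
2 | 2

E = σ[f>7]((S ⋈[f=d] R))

Row counts bottom-up:
  S → 6
  R → 5
  (S ⋈[f=d] R) → 3
  σ[f>7]((S ⋈[f=d] R)) → 1

|E| = 1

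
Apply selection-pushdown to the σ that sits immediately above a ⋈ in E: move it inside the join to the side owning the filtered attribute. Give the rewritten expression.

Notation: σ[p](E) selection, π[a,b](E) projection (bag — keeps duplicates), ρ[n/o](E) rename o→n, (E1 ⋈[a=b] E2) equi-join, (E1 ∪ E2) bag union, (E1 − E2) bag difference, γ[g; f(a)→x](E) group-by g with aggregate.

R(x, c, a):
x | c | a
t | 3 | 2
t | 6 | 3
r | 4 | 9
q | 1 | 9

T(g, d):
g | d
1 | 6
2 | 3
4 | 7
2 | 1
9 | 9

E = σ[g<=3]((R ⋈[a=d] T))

σ filters on g, owned by the right side.
E' = (R ⋈[a=d] σ[g<=3](T))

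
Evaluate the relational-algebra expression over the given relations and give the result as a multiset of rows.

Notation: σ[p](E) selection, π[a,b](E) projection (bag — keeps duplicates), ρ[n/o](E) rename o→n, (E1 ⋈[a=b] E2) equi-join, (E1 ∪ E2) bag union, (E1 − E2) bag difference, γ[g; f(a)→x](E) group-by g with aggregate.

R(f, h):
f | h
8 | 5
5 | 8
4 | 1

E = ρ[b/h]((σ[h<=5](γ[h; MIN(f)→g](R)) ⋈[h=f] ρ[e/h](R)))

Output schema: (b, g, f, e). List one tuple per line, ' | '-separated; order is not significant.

Stepwise |·|:
  R → 3
  γ[h; MIN(f)→g](R) → 3
  σ[h<=5](γ[h; MIN(f)→g](R)) → 2
  R → 3
  ρ[e/h](R) → 3
  (σ[h<=5](γ[h; MIN(f)→g](R)) ⋈[h=f] ρ[e/h](R)) → 1
  ρ[b/h]((σ[h<=5](γ[h; MIN(f)→g](R)) ⋈[h=f] ρ[e/h](R))) → 1

== RESULT ==
b | g | f | e
5 | 8 | 5 | 8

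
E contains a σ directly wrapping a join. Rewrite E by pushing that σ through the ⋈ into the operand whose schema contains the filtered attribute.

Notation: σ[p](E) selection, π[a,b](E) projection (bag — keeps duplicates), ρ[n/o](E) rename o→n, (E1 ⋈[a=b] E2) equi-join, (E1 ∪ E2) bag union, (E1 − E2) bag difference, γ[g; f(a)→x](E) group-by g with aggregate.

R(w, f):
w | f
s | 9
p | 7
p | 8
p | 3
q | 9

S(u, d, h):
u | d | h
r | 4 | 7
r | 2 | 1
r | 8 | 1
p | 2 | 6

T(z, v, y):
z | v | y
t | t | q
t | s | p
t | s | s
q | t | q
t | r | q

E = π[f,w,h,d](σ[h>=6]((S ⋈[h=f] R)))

σ filters on h, owned by the left side.
E' = π[f,w,h,d]((σ[h>=6](S) ⋈[h=f] R))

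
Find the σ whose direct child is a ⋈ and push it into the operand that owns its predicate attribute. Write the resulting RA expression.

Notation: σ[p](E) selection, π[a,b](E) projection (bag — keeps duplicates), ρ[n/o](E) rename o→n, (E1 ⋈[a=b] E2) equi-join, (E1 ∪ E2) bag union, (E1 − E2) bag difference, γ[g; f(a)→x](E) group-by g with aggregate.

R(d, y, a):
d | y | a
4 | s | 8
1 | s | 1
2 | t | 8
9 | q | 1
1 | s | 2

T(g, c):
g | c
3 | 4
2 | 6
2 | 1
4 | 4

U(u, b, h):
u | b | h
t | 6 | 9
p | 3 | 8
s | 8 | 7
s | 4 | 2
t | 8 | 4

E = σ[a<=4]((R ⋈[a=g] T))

σ filters on a, owned by the left side.
E' = (σ[a<=4](R) ⋈[a=g] T)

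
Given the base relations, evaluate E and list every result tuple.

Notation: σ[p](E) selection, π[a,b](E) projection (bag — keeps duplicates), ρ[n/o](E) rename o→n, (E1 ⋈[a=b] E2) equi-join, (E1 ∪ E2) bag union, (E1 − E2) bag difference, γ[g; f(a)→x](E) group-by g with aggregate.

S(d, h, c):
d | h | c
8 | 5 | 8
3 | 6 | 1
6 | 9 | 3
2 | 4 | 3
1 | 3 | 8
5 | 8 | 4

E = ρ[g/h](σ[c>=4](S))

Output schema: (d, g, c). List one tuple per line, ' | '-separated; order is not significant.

Stepwise |·|:
  S → 6
  σ[c>=4](S) → 3
  ρ[g/h](σ[c>=4](S)) → 3

== RESULT ==
d | g | c
1 | 3 | 8
5 | 8 | 4
8 | 5 | 8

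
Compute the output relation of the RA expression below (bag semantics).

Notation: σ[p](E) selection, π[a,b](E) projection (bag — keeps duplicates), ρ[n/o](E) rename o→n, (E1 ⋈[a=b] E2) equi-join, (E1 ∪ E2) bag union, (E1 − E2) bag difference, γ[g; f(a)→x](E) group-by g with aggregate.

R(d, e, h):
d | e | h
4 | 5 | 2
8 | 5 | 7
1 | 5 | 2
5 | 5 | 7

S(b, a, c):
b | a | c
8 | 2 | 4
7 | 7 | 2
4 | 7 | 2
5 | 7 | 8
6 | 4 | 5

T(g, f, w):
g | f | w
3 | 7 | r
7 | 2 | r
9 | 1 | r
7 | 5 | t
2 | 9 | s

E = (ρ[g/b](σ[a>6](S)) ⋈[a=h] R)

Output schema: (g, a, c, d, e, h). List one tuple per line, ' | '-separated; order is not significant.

Row counts bottom-up:
  S → 5
  σ[a>6](S) → 3
  ρ[g/b](σ[a>6](S)) → 3
  R → 4
  (ρ[g/b](σ[a>6](S)) ⋈[a=h] R) → 6

== RESULT ==
g | a | c | d | e | h
4 | 7 | 2 | 5 | 5 | 7
4 | 7 | 2 | 8 | 5 | 7
5 | 7 | 8 | 5 | 5 | 7
5 | 7 | 8 | 8 | 5 | 7
7 | 7 | 2 | 5 | 5 | 7
7 | 7 | 2 | 8 | 5 | 7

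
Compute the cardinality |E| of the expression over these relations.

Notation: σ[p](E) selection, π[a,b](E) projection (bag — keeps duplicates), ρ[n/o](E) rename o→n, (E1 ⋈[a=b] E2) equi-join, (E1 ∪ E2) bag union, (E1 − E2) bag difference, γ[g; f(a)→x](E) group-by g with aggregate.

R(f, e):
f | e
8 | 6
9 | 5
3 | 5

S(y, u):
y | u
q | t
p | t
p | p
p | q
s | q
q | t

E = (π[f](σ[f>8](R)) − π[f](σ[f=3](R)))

Row counts bottom-up:
  R → 3
  σ[f>8](R) → 1
  π[f](σ[f>8](R)) → 1
  R → 3
  σ[f=3](R) → 1
  π[f](σ[f=3](R)) → 1
  (π[f](σ[f>8](R)) − π[f](σ[f=3](R))) → 1

|E| = 1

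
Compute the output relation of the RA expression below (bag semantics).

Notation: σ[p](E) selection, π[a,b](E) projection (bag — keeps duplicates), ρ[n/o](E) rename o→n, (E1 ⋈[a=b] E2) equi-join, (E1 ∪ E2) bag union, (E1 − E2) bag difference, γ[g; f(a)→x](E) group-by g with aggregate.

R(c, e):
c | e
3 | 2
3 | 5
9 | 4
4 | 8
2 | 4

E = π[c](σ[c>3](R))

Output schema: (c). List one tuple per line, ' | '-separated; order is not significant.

Row counts bottom-up:
  R → 5
  σ[c>3](R) → 2
  π[c](σ[c>3](R)) → 2

== RESULT ==
c
4
9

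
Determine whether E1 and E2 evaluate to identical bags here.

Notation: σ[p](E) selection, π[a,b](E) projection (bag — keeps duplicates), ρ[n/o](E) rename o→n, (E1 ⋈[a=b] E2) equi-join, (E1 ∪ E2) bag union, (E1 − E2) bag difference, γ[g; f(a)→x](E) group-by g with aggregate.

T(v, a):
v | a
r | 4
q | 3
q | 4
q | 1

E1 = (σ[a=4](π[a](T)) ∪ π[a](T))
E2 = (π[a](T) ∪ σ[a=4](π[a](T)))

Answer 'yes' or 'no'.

E1 per-node cardinality:
  T → 4
  π[a](T) → 4
  σ[a=4](π[a](T)) → 2
  T → 4
  π[a](T) → 4
  (σ[a=4](π[a](T)) ∪ π[a](T)) → 6
E2 per-node cardinality:
  T → 4
  π[a](T) → 4
  T → 4
  π[a](T) → 4
  σ[a=4](π[a](T)) → 2
  (π[a](T) ∪ σ[a=4](π[a](T))) → 6

E1 and E2 produce the same multiset:
a
1
3
4
4
4
4

yes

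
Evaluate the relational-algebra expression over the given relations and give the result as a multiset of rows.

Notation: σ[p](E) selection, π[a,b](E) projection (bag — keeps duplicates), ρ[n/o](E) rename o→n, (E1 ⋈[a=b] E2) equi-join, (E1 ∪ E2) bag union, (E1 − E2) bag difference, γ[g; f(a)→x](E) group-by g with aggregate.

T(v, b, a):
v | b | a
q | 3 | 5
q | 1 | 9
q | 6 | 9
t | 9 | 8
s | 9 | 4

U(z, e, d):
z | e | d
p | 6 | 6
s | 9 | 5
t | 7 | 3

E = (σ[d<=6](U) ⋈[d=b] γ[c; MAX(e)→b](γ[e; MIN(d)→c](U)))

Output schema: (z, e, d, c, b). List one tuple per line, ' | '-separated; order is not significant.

Row counts bottom-up:
  U → 3
  σ[d<=6](U) → 3
  U → 3
  γ[e; MIN(d)→c](U) → 3
  γ[c; MAX(e)→b](γ[e; MIN(d)→c](U)) → 3
  (σ[d<=6](U) ⋈[d=b] γ[c; MAX(e)→b](γ[e; MIN(d)→c](U))) → 1

== RESULT ==
z | e | d | c | b
p | 6 | 6 | 6 | 6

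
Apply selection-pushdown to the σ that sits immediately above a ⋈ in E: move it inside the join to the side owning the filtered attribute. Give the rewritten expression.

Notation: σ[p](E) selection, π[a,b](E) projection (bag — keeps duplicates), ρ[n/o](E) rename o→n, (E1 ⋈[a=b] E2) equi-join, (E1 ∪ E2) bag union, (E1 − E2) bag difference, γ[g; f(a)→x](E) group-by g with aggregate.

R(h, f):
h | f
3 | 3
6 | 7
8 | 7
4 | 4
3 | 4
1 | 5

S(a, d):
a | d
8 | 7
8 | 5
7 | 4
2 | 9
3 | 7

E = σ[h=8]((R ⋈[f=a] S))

σ filters on h, owned by the left side.
E' = (σ[h=8](R) ⋈[f=a] S)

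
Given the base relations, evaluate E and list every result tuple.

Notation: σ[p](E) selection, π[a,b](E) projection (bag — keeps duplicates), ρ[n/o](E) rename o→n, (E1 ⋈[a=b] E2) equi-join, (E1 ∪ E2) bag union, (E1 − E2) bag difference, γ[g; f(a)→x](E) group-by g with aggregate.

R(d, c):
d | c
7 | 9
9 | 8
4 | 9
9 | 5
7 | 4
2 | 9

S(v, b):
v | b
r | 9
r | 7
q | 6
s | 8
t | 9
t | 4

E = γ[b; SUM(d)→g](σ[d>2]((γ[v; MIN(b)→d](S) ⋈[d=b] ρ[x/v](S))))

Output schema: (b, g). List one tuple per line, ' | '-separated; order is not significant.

Per-node cardinality:
  S → 6
  γ[v; MIN(b)→d](S) → 4
  S → 6
  ρ[x/v](S) → 6
  (γ[v; MIN(b)→d](S) ⋈[d=b] ρ[x/v](S)) → 4
  σ[d>2]((γ[v; MIN(b)→d](S) ⋈[d=b] ρ[x/v](S))) → 4
  γ[b; SUM(d)→g](σ[d>2]((γ[v; MIN(b)→d](S) ⋈[d=b] ρ[x/v](S)))) → 4

== RESULT ==
b | g
4 | 4
6 | 6
7 | 7
8 | 8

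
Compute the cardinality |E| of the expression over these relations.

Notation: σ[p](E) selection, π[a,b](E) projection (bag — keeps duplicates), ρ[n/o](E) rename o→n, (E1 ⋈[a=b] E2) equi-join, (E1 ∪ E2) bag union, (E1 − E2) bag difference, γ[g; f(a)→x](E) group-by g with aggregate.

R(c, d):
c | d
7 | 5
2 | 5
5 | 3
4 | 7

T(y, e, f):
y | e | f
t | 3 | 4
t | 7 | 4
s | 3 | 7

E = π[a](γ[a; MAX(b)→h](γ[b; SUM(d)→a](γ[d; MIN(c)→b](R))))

Subexpression sizes:
  R → 4
  γ[d; MIN(c)→b](R) → 3
  γ[b; SUM(d)→a](γ[d; MIN(c)→b](R)) → 3
  γ[a; MAX(b)→h](γ[b; SUM(d)→a](γ[d; MIN(c)→b](R))) → 3
  π[a](γ[a; MAX(b)→h](γ[b; SUM(d)→a](γ[d; MIN(c)→b](R)))) → 3

|E| = 3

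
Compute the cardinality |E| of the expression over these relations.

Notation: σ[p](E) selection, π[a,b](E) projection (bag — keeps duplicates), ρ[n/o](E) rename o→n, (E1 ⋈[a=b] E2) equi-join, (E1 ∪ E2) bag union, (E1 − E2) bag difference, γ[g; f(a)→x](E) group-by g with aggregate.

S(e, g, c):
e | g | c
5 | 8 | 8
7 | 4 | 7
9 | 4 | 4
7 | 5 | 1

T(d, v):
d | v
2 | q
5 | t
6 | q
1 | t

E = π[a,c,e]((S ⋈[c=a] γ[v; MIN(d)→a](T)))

Subexpression sizes:
  S → 4
  T → 4
  γ[v; MIN(d)→a](T) → 2
  (S ⋈[c=a] γ[v; MIN(d)→a](T)) → 1
  π[a,c,e]((S ⋈[c=a] γ[v; MIN(d)→a](T))) → 1

|E| = 1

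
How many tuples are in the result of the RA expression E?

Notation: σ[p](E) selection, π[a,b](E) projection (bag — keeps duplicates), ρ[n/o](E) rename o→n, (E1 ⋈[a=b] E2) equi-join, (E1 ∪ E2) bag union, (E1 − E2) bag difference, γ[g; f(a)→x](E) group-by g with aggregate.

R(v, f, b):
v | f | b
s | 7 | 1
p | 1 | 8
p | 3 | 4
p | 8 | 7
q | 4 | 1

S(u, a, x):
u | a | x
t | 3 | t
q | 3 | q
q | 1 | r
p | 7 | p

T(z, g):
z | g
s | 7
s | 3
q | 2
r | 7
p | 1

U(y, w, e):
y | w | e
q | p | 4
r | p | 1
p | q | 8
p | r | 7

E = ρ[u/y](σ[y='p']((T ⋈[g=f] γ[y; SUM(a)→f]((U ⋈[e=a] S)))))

Stepwise |·|:
  T → 5
  U → 4
  S → 4
  (U ⋈[e=a] S) → 2
  γ[y; SUM(a)→f]((U ⋈[e=a] S)) → 2
  (T ⋈[g=f] γ[y; SUM(a)→f]((U ⋈[e=a] S))) → 3
  σ[y='p']((T ⋈[g=f] γ[y; SUM(a)→f]((U ⋈[e=a] S)))) → 2
  ρ[u/y](σ[y='p']((T ⋈[g=f] γ[y; SUM(a)→f]((U ⋈[e=a] S))))) → 2

|E| = 2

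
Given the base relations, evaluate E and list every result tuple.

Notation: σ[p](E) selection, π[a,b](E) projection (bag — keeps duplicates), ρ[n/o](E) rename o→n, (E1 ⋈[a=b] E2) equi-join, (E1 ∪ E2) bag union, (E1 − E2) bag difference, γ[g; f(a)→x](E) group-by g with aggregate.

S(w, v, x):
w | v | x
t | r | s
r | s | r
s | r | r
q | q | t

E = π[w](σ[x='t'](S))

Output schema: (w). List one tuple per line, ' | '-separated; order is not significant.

Subexpression sizes:
  S → 4
  σ[x='t'](S) → 1
  π[w](σ[x='t'](S)) → 1

== RESULT ==
w
q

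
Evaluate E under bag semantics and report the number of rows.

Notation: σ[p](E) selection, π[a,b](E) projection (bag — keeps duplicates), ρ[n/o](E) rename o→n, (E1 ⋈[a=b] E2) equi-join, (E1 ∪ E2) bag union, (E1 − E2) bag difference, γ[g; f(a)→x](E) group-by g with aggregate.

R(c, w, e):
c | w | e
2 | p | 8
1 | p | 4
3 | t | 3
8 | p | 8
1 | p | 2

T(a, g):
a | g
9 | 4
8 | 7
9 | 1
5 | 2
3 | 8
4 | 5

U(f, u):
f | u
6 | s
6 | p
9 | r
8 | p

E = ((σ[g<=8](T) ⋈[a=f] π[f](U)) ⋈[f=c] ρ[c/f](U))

Subexpression sizes:
  T → 6
  σ[g<=8](T) → 6
  U → 4
  π[f](U) → 4
  (σ[g<=8](T) ⋈[a=f] π[f](U)) → 3
  U → 4
  ρ[c/f](U) → 4
  ((σ[g<=8](T) ⋈[a=f] π[f](U)) ⋈[f=c] ρ[c/f](U)) → 3

|E| = 3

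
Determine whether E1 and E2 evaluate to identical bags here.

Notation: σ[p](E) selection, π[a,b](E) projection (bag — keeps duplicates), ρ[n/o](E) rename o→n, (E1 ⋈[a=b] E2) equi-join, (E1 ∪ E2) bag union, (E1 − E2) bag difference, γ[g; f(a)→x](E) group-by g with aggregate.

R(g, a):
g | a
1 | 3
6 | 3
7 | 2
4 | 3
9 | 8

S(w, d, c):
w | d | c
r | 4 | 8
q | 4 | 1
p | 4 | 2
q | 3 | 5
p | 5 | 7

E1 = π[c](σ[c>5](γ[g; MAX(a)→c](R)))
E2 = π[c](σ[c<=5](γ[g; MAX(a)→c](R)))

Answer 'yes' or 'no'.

E1 stepwise |·|:
  R → 5
  γ[g; MAX(a)→c](R) → 5
  σ[c>5](γ[g; MAX(a)→c](R)) → 1
  π[c](σ[c>5](γ[g; MAX(a)→c](R))) → 1
E2 stepwise |·|:
  R → 5
  γ[g; MAX(a)→c](R) → 5
  σ[c<=5](γ[g; MAX(a)→c](R)) → 4
  π[c](σ[c<=5](γ[g; MAX(a)→c](R))) → 4

E1 result:
c
8
E2 result:
c
2
3
3
3
Witness: (3,) appears 0× in E1 but 3× in E2.

no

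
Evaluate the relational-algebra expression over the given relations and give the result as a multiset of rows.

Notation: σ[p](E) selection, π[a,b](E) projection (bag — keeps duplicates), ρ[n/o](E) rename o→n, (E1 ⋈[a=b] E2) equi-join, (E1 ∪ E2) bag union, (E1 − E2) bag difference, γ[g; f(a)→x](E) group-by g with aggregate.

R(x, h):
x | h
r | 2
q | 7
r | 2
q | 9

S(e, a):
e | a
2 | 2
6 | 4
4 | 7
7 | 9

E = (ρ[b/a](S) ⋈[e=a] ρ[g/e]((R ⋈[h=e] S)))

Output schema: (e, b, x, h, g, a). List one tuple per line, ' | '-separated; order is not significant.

Per-node cardinality:
  S → 4
  ρ[b/a](S) → 4
  R → 4
  S → 4
  (R ⋈[h=e] S) → 3
  ρ[g/e]((R ⋈[h=e] S)) → 3
  (ρ[b/a](S) ⋈[e=a] ρ[g/e]((R ⋈[h=e] S))) → 2

== RESULT ==
e | b | x | h | g | a
2 | 2 | r | 2 | 2 | 2
2 | 2 | r | 2 | 2 | 2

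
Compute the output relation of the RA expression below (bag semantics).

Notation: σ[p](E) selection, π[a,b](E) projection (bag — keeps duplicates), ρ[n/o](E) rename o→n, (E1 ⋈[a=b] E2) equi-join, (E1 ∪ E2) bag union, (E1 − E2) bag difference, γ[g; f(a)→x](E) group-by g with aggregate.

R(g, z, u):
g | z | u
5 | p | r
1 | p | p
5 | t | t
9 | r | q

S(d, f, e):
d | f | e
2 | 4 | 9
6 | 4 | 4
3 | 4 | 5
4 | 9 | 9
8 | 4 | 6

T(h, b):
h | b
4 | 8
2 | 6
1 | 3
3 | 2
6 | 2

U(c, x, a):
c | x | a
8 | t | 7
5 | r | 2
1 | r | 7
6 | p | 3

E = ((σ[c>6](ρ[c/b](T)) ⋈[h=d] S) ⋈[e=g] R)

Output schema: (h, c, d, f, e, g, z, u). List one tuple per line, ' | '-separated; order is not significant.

Subexpression sizes:
  T → 5
  ρ[c/b](T) → 5
  σ[c>6](ρ[c/b](T)) → 1
  S → 5
  (σ[c>6](ρ[c/b](T)) ⋈[h=d] S) → 1
  R → 4
  ((σ[c>6](ρ[c/b](T)) ⋈[h=d] S) ⋈[e=g] R) → 1

== RESULT ==
h | c | d | f | e | g | z | u
4 | 8 | 4 | 9 | 9 | 9 | r | q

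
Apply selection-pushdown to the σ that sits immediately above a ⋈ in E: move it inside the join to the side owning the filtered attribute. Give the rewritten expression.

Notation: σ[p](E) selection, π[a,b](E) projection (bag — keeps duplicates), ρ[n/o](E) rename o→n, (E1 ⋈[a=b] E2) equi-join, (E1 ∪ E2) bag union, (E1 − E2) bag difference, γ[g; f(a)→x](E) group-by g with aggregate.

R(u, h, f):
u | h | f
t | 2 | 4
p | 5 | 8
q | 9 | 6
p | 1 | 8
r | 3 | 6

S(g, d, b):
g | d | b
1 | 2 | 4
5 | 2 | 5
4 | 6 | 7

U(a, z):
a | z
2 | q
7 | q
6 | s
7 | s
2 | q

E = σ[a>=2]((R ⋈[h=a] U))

σ filters on a, owned by the right side.
E' = (R ⋈[h=a] σ[a>=2](U))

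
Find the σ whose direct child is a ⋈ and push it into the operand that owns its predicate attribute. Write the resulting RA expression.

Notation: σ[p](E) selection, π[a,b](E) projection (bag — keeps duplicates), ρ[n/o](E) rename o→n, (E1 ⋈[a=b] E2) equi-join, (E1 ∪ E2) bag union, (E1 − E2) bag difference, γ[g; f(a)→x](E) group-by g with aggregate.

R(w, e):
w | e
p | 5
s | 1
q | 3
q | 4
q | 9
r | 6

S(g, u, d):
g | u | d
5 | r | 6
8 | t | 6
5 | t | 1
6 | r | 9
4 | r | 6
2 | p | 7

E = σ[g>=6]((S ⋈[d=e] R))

σ filters on g, owned by the left side.
E' = (σ[g>=6](S) ⋈[d=e] R)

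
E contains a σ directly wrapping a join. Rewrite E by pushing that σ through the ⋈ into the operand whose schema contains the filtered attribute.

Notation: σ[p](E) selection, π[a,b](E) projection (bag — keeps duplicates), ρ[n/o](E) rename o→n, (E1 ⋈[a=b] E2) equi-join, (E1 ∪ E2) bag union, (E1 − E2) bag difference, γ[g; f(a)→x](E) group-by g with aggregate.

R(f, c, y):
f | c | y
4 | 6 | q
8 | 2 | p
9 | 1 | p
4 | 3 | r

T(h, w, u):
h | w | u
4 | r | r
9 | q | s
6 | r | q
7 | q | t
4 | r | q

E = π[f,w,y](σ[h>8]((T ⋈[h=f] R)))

σ filters on h, owned by the left side.
E' = π[f,w,y]((σ[h>8](T) ⋈[h=f] R))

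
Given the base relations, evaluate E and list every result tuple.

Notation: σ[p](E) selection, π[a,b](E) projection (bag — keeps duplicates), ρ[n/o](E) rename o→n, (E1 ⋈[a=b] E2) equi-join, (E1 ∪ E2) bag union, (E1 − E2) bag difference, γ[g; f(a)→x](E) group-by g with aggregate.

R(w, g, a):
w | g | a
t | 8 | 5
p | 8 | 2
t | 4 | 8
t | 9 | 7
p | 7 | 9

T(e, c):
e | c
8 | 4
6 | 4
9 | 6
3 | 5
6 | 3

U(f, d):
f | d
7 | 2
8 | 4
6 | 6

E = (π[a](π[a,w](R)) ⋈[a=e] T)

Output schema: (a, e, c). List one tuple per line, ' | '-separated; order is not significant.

Per-node cardinality:
  R → 5
  π[a,w](R) → 5
  π[a](π[a,w](R)) → 5
  T → 5
  (π[a](π[a,w](R)) ⋈[a=e] T) → 2

== RESULT ==
a | e | c
8 | 8 | 4
9 | 9 | 6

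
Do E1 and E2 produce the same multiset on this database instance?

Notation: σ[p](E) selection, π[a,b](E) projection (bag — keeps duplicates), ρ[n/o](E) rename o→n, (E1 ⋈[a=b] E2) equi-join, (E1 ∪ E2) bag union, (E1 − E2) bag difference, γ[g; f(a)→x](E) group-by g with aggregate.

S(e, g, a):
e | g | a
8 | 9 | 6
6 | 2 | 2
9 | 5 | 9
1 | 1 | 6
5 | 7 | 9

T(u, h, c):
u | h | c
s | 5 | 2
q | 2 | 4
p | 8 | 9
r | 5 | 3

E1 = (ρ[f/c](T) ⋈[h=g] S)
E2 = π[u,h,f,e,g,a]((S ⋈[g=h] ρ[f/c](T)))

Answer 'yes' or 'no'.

E1 subexpression sizes:
  T → 4
  ρ[f/c](T) → 4
  S → 5
  (ρ[f/c](T) ⋈[h=g] S) → 3
E2 subexpression sizes:
  S → 5
  T → 4
  ρ[f/c](T) → 4
  (S ⋈[g=h] ρ[f/c](T)) → 3
  π[u,h,f,e,g,a]((S ⋈[g=h] ρ[f/c](T))) → 3

E1 and E2 produce the same multiset:
u | h | f | e | g | a
q | 2 | 4 | 6 | 2 | 2
r | 5 | 3 | 9 | 5 | 9
s | 5 | 2 | 9 | 5 | 9

yes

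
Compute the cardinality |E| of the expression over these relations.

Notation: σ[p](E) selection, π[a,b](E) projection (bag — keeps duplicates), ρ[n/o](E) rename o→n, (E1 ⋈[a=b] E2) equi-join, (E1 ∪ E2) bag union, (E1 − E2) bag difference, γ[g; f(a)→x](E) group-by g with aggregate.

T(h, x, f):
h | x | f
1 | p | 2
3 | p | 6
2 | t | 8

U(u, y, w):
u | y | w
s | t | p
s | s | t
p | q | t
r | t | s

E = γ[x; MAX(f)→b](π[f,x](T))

Per-node cardinality:
  T → 3
  π[f,x](T) → 3
  γ[x; MAX(f)→b](π[f,x](T)) → 2

|E| = 2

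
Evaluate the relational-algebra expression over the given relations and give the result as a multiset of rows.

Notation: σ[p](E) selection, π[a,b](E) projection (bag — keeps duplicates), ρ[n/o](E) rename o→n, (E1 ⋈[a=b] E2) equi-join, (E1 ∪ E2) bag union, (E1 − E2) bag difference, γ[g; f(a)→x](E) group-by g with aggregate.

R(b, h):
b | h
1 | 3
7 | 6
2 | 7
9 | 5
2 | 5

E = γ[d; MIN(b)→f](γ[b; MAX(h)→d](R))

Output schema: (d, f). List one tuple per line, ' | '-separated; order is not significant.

Subexpression sizes:
  R → 5
  γ[b; MAX(h)→d](R) → 4
  γ[d; MIN(b)→f](γ[b; MAX(h)→d](R)) → 4

== RESULT ==
d | f
3 | 1
5 | 9
6 | 7
7 | 2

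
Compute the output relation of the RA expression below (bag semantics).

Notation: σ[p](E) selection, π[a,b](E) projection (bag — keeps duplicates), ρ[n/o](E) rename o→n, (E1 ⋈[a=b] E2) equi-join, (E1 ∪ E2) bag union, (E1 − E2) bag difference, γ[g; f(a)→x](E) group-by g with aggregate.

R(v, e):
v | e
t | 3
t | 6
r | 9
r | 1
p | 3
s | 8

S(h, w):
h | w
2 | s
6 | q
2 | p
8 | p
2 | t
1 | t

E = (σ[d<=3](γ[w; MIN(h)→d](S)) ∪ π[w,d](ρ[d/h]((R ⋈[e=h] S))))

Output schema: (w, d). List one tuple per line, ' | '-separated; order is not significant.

Per-node cardinality:
  S → 6
  γ[w; MIN(h)→d](S) → 4
  σ[d<=3](γ[w; MIN(h)→d](S)) → 3
  R → 6
  S → 6
  (R ⋈[e=h] S) → 3
  ρ[d/h]((R ⋈[e=h] S)) → 3
  π[w,d](ρ[d/h]((R ⋈[e=h] S))) → 3
  (σ[d<=3](γ[w; MIN(h)→d](S)) ∪ π[w,d](ρ[d/h]((R ⋈[e=h] S)))) → 6

== RESULT ==
w | d
p | 2
p | 8
q | 6
s | 2
t | 1
t | 1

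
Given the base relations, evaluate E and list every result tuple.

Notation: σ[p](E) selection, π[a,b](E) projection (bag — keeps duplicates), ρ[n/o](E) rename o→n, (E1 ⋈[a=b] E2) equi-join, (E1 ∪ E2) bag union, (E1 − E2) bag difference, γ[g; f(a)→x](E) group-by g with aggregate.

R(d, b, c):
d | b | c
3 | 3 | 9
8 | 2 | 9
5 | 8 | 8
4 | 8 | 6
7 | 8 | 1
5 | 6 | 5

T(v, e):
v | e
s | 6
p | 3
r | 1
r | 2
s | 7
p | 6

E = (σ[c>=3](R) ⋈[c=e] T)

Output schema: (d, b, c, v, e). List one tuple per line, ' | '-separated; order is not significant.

Row counts bottom-up:
  R → 6
  σ[c>=3](R) → 5
  T → 6
  (σ[c>=3](R) ⋈[c=e] T) → 2

== RESULT ==
d | b | c | v | e
4 | 8 | 6 | p | 6
4 | 8 | 6 | s | 6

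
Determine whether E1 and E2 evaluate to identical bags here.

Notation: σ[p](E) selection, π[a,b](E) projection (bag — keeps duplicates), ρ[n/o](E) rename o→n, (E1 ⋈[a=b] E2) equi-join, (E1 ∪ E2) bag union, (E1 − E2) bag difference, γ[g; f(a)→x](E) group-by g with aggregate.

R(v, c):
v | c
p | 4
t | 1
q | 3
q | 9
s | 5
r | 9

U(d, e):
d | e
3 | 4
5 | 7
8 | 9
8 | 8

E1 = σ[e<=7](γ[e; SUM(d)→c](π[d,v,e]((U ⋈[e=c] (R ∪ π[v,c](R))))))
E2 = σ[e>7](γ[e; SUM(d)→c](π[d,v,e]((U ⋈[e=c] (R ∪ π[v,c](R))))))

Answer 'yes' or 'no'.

E1 row counts bottom-up:
  U → 4
  R → 6
  R → 6
  π[v,c](R) → 6
  (R ∪ π[v,c](R)) → 12
  (U ⋈[e=c] (R ∪ π[v,c](R))) → 6
  π[d,v,e]((U ⋈[e=c] (R ∪ π[v,c](R)))) → 6
  γ[e; SUM(d)→c](π[d,v,e]((U ⋈[e=c] (R ∪ π[v,c](R))))) → 2
  σ[e<=7](γ[e; SUM(d)→c](π[d,v,e]((U ⋈[e=c] (R ∪ π[v,c](R)))))) → 1
E2 row counts bottom-up:
  U → 4
  R → 6
  R → 6
  π[v,c](R) → 6
  (R ∪ π[v,c](R)) → 12
  (U ⋈[e=c] (R ∪ π[v,c](R))) → 6
  π[d,v,e]((U ⋈[e=c] (R ∪ π[v,c](R)))) → 6
  γ[e; SUM(d)→c](π[d,v,e]((U ⋈[e=c] (R ∪ π[v,c](R))))) → 2
  σ[e>7](γ[e; SUM(d)→c](π[d,v,e]((U ⋈[e=c] (R ∪ π[v,c](R)))))) → 1

E1 result:
e | c
4 | 6
E2 result:
e | c
9 | 32
Witness: (4, 6) appears 1× in E1 but 0× in E2.

no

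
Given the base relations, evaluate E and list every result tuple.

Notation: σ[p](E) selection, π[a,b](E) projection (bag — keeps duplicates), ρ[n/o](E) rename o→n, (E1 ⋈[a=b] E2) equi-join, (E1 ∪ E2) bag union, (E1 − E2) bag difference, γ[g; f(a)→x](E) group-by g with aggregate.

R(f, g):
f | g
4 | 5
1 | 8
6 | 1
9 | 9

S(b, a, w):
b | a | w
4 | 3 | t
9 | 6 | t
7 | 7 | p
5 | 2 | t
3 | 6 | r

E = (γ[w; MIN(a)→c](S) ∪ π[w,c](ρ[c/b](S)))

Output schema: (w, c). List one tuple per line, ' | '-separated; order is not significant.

Stepwise |·|:
  S → 5
  γ[w; MIN(a)→c](S) → 3
  S → 5
  ρ[c/b](S) → 5
  π[w,c](ρ[c/b](S)) → 5
  (γ[w; MIN(a)→c](S) ∪ π[w,c](ρ[c/b](S))) → 8

== RESULT ==
w | c
p | 7
p | 7
r | 3
r | 6
t | 2
t | 4
t | 5
t | 9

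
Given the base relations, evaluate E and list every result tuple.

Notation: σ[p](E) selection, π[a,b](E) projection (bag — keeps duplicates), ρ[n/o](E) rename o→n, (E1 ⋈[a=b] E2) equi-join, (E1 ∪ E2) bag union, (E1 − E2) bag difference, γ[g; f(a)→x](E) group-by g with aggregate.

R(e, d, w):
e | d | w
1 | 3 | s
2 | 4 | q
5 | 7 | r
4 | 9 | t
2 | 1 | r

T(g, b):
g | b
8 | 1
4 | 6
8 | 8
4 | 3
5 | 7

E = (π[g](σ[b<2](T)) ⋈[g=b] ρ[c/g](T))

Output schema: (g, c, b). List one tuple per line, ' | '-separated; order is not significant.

Subexpression sizes:
  T → 5
  σ[b<2](T) → 1
  π[g](σ[b<2](T)) → 1
  T → 5
  ρ[c/g](T) → 5
  (π[g](σ[b<2](T)) ⋈[g=b] ρ[c/g](T)) → 1

== RESULT ==
g | c | b
8 | 8 | 8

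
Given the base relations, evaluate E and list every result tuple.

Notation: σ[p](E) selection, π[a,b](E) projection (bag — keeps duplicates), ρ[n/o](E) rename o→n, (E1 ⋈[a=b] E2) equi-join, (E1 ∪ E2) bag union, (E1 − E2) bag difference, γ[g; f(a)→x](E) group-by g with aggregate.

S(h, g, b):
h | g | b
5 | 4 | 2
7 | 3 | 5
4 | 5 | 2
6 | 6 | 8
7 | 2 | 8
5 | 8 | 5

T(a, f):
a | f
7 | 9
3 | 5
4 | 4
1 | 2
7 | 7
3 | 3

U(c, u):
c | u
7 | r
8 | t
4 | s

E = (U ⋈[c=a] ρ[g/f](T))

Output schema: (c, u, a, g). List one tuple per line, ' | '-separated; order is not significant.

Stepwise |·|:
  U → 3
  T → 6
  ρ[g/f](T) → 6
  (U ⋈[c=a] ρ[g/f](T)) → 3

== RESULT ==
c | u | a | g
4 | s | 4 | 4
7 | r | 7 | 7
7 | r | 7 | 9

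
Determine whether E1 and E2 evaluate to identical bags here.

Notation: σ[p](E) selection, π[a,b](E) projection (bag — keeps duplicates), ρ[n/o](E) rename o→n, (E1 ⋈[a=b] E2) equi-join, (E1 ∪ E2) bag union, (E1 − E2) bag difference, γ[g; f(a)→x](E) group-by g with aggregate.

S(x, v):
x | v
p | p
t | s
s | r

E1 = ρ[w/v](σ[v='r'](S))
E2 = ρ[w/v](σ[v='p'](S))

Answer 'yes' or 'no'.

E1 row counts bottom-up:
  S → 3
  σ[v='r'](S) → 1
  ρ[w/v](σ[v='r'](S)) → 1
E2 row counts bottom-up:
  S → 3
  σ[v='p'](S) → 1
  ρ[w/v](σ[v='p'](S)) → 1

E1 result:
x | w
s | r
E2 result:
x | w
p | p
Witness: ('s', 'r') appears 1× in E1 but 0× in E2.

no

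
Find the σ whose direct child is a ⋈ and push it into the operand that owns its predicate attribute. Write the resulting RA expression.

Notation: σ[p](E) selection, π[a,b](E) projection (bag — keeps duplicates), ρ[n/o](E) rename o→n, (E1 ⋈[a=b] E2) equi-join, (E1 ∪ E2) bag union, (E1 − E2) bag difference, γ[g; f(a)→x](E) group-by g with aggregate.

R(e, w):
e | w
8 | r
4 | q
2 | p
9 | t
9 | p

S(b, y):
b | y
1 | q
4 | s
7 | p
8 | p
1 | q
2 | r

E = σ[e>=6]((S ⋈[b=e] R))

σ filters on e, owned by the right side.
E' = (S ⋈[b=e] σ[e>=6](R))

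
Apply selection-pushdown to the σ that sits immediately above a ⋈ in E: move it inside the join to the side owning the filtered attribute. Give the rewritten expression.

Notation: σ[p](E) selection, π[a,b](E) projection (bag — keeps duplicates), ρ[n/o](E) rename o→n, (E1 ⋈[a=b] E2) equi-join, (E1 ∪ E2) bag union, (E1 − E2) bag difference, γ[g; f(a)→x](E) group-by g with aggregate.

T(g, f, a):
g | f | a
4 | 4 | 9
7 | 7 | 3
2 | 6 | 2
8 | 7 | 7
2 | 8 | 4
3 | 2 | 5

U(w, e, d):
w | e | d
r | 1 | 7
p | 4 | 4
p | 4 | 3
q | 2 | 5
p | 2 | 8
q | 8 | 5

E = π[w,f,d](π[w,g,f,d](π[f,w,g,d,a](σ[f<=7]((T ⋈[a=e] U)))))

σ filters on f, owned by the left side.
E' = π[w,f,d](π[w,g,f,d](π[f,w,g,d,a]((σ[f<=7](T) ⋈[a=e] U))))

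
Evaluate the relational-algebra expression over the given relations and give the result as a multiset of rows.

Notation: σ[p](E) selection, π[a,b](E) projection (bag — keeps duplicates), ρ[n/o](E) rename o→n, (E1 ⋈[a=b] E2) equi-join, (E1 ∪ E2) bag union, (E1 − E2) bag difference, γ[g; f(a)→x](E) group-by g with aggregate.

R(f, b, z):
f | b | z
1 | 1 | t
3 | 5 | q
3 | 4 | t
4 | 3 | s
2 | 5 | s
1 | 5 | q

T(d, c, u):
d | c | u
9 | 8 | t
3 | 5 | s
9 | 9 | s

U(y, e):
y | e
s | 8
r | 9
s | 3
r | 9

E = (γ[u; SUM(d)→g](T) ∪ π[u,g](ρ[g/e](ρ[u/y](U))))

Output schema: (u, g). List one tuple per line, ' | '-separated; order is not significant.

Subexpression sizes:
  T → 3
  γ[u; SUM(d)→g](T) → 2
  U → 4
  ρ[u/y](U) → 4
  ρ[g/e](ρ[u/y](U)) → 4
  π[u,g](ρ[g/e](ρ[u/y](U))) → 4
  (γ[u; SUM(d)→g](T) ∪ π[u,g](ρ[g/e](ρ[u/y](U)))) → 6

== RESULT ==
u | g
r | 9
r | 9
s | 3
s | 8
s | 12
t | 9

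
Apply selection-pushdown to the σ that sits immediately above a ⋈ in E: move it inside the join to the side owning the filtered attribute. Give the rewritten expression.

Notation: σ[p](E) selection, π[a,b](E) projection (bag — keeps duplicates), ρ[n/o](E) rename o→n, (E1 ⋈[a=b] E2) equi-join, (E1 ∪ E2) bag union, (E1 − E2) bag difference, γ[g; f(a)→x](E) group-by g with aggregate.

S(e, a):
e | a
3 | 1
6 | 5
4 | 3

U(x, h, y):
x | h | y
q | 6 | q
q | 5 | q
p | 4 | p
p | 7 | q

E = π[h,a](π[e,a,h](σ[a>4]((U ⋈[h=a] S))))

σ filters on a, owned by the right side.
E' = π[h,a](π[e,a,h]((U ⋈[h=a] σ[a>4](S))))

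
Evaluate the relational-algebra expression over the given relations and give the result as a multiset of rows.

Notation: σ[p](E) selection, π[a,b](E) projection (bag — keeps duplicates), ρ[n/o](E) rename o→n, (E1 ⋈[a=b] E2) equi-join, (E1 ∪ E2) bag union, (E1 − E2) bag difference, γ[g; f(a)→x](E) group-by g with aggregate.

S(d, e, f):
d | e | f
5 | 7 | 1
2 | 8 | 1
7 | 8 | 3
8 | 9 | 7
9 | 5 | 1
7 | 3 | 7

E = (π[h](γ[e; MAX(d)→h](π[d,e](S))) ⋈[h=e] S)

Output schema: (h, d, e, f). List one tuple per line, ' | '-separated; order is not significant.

Per-node cardinality:
  S → 6
  π[d,e](S) → 6
  γ[e; MAX(d)→h](π[d,e](S)) → 5
  π[h](γ[e; MAX(d)→h](π[d,e](S))) → 5
  S → 6
  (π[h](γ[e; MAX(d)→h](π[d,e](S))) ⋈[h=e] S) → 6

== RESULT ==
h | d | e | f
5 | 9 | 5 | 1
7 | 5 | 7 | 1
7 | 5 | 7 | 1
8 | 2 | 8 | 1
8 | 7 | 8 | 3
9 | 8 | 9 | 7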